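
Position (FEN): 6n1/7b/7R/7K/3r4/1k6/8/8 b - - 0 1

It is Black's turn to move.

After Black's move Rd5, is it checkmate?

no

After Rd5: white king on h5; in check: yes, from the black rook on d5.
White has 2 legal replies: Kh4, Kg4.
In check but a legal move exists → not checkmate.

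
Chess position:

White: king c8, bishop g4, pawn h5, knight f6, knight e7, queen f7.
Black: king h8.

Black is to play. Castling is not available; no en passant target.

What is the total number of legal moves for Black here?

Black to move; king on h8.
In check: no.
Legal moves: none.
Count: 0.

0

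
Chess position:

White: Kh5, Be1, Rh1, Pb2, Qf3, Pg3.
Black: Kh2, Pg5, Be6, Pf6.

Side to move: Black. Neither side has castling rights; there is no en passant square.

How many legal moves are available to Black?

0

Black to move; king on h2.
In check: yes, from the white rook on h1.
Legal moves: none.
Count: 0.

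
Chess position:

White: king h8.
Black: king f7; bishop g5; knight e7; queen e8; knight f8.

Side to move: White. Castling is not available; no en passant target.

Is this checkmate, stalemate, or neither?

stalemate

White to move; white king on h8.
In check: no.
King squares — g7: attacked by Kf7; h7: attacked by Nf8; g8: attacked by Ne7.
Legal moves for White: none.
Not in check and no legal moves → stalemate.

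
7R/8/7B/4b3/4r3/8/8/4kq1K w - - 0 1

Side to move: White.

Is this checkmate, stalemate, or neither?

White to move; white king on h1.
In check: yes, from the black queen on f1.
King squares — g1: attacked by Qf1; g2: attacked by Qf1; h2: attacked by Be5.
Legal moves for White: none.
In check with no legal moves → checkmate.

checkmate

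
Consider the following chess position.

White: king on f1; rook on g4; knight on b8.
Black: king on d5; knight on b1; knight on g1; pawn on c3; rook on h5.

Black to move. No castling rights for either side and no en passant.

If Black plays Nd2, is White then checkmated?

After Nd2: white king on f1; in check: yes, from the black knight on d2.
White has 4 legal replies: Kg2, Kf2, Kxg1, Ke1.
In check but a legal move exists → not checkmate.

no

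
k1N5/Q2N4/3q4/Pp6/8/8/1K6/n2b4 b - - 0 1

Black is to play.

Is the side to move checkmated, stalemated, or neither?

Black to move; black king on a8.
In check: yes, from the white queen on a7.
King squares — a7: attacked by Nc8; b7: attacked by Qa7; b8: attacked by Qa7.
Legal moves for Black: none.
In check with no legal moves → checkmate.

checkmate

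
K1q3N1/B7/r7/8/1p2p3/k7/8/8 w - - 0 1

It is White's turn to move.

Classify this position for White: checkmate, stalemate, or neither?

White to move; white king on a8.
In check: yes, from the black queen on c8.
King squares — a7: own bishop; b7: attacked by Qc8; b8: attacked by Qc8.
Legal moves for White: none.
In check with no legal moves → checkmate.

checkmate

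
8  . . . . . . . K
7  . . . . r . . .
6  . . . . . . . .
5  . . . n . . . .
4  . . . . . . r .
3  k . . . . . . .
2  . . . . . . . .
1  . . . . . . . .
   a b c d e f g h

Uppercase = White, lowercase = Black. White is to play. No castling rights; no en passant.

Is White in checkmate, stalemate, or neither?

White to move; white king on h8.
In check: no.
King squares — g7: attacked by Rg4; h7: attacked by Re7; g8: attacked by Rg4.
Legal moves for White: none.
Not in check and no legal moves → stalemate.

stalemate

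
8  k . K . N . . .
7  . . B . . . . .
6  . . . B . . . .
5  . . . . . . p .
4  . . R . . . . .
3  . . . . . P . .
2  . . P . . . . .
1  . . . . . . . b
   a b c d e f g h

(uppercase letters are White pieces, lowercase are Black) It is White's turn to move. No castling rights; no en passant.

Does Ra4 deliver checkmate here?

After Ra4: black king on a8; in check: yes, from the white rook on a4.
King squares — a7: attacked by Ra4; b7: attacked by Kc8; b8: attacked by Bc7.
Black has no legal moves → checkmate.

yes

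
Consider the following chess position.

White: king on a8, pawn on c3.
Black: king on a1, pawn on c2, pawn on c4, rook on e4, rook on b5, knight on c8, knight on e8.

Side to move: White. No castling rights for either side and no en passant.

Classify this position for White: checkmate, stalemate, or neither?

White to move; white king on a8.
In check: no.
King squares — a7: attacked by Nc8; b7: attacked by Rb5; b8: attacked by Rb5.
Legal moves for White: none.
Not in check and no legal moves → stalemate.

stalemate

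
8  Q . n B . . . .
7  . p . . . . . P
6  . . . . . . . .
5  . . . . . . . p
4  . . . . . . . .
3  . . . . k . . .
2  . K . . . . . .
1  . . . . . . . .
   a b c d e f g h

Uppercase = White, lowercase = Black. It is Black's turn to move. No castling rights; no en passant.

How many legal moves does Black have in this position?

15

Black to move; king on e3.
In check: no.
Legal moves: Ne7, Na7, Nd6, Nb6, Kf4, Ke4, Kd4, Kf3, Kd3, Kf2, Ke2, Kd2, b6, h4, b5.
Count: 15.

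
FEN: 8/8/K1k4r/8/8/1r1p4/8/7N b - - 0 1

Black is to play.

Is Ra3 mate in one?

yes

After Ra3: white king on a6; in check: yes, from the black rook on a3.
King squares — a5: attacked by Ra3; b5: attacked by Kc6; b6: attacked by Kc6; a7: attacked by Ra3; b7: attacked by Kc6.
White has no legal moves → checkmate.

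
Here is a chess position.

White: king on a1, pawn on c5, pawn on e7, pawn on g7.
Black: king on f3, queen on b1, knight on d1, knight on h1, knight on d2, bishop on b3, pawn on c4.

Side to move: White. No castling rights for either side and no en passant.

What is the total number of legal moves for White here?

0

White to move; king on a1.
In check: yes, from the black queen on b1.
Legal moves: none.
Count: 0.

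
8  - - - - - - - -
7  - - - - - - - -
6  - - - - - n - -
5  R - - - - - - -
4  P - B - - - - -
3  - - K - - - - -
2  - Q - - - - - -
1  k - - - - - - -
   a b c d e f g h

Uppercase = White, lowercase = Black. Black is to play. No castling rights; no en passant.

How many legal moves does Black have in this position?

0

Black to move; king on a1.
In check: yes, from the white queen on b2.
Legal moves: none.
Count: 0.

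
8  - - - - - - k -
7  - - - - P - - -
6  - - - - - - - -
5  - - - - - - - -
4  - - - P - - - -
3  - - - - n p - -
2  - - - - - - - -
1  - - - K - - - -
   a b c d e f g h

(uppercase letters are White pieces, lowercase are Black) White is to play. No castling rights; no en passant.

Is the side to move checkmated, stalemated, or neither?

White to move; white king on d1.
In check: yes, from the black knight on e3.
King squares — c1: available; e1: available; c2: attacked by Ne3; d2: available; e2: attacked by Pf3.
Legal moves for White: Kd2, Ke1, Kc1.
White is in check but has 3 legal moves → neither.

neither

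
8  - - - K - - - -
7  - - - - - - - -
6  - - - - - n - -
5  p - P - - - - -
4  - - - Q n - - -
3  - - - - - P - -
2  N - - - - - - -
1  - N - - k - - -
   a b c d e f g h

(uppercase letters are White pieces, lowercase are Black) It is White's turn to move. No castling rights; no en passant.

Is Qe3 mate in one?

After Qe3: black king on e1; in check: yes, from the white queen on e3.
Black has 2 legal replies: Kf1, Kd1.
In check but a legal move exists → not checkmate.

no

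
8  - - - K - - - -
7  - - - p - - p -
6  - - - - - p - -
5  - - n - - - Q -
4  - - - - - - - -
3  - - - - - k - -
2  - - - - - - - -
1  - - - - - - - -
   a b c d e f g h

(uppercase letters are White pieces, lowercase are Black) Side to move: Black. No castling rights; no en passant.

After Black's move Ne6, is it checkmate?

no

After Ne6: white king on d8; in check: yes, from the black knight on e6.
White has 4 legal replies: Ke8, Kc8, Ke7, Kxd7.
In check but a legal move exists → not checkmate.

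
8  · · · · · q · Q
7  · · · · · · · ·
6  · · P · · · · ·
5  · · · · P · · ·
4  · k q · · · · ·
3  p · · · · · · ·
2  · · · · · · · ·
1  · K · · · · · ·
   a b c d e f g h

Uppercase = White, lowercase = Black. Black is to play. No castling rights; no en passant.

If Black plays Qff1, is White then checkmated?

yes

After Qff1: white king on b1; in check: yes, from the black queen on f1.
King squares — a1: attacked by Qf1; c1: attacked by Qf1; a2: attacked by Qc4; b2: attacked by Pa3; c2: attacked by Qc4.
White has no legal moves → checkmate.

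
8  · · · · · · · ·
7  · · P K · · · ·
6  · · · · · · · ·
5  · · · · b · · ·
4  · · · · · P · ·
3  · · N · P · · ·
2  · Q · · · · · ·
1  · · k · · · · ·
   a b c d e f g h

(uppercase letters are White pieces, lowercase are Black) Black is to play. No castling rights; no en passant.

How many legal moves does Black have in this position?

Black to move; king on c1.
In check: yes, from the white queen on b2.
Legal moves: Kxb2.
Count: 1.

1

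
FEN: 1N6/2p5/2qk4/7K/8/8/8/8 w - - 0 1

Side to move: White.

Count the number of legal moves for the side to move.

8

White to move; king on h5.
In check: no.
Legal moves: Nd7, Nxc6, Na6, Kh6, Kg6, Kg5, Kh4, Kg4.
Count: 8.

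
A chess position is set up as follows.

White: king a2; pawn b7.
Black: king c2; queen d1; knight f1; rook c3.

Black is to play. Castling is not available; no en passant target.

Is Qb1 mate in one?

After Qb1: white king on a2; in check: yes, from the black queen on b1.
King squares — a1: attacked by Qb1; b1: attacked by Kc2; b2: attacked by Qb1; a3: attacked by Rc3; b3: attacked by Qb1.
White has no legal moves → checkmate.

yes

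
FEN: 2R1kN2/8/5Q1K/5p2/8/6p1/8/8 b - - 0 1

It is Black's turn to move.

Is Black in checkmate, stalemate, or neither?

Black to move; black king on e8.
In check: yes, from the white rook on c8.
King squares — d7: attacked by Nf8; e7: attacked by Qf6; f7: attacked by Qf6; d8: attacked by Qf6; f8: attacked by Qf6.
Legal moves for Black: none.
In check with no legal moves → checkmate.

checkmate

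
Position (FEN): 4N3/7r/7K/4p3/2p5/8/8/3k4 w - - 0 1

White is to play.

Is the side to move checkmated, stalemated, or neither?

neither

White to move; white king on h6.
In check: yes, from the black rook on h7.
King squares — g5: available; h5: attacked by Rh7; g6: available; g7: attacked by Rh7; h7: available.
Legal moves for White: Kxh7, Kg6, Kg5.
White is in check but has 3 legal moves → neither.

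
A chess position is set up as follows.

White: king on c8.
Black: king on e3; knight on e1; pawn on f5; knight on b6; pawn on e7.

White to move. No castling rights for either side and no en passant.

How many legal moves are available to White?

4

White to move; king on c8.
In check: yes, from the black knight on b6.
Legal moves: Kd8, Kb8, Kc7, Kb7.
Count: 4.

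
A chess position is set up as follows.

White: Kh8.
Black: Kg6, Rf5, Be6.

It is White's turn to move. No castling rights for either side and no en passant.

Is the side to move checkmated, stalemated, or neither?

stalemate

White to move; white king on h8.
In check: no.
King squares — g7: attacked by Kg6; h7: attacked by Kg6; g8: attacked by Be6.
Legal moves for White: none.
Not in check and no legal moves → stalemate.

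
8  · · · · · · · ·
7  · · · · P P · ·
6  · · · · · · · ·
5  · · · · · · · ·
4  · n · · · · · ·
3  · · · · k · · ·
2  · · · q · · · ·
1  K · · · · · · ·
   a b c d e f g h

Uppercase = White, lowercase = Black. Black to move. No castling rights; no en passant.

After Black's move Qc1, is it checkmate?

yes

After Qc1: white king on a1; in check: yes, from the black queen on c1.
King squares — b1: attacked by Qc1; a2: attacked by Nb4; b2: attacked by Qc1.
White has no legal moves → checkmate.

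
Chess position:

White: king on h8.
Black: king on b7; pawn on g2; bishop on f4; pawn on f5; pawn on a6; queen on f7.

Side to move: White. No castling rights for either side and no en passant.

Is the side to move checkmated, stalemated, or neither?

White to move; white king on h8.
In check: no.
King squares — g7: attacked by Qf7; h7: attacked by Qf7; g8: attacked by Qf7.
Legal moves for White: none.
Not in check and no legal moves → stalemate.

stalemate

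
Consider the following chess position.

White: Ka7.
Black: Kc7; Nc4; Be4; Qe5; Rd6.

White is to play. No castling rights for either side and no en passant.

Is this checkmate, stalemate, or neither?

stalemate

White to move; white king on a7.
In check: no.
King squares — a6: attacked by Rd6; b6: attacked by Nc4; b7: attacked by Be4; a8: attacked by Be4; b8: attacked by Kc7.
Legal moves for White: none.
Not in check and no legal moves → stalemate.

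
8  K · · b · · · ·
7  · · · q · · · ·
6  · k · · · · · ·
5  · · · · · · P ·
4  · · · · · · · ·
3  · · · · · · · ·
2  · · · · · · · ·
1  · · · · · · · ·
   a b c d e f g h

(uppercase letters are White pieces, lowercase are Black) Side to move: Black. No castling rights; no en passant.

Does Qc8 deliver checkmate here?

After Qc8: white king on a8; in check: yes, from the black queen on c8.
King squares — a7: attacked by Kb6; b7: attacked by Kb6; b8: attacked by Qc8.
White has no legal moves → checkmate.

yes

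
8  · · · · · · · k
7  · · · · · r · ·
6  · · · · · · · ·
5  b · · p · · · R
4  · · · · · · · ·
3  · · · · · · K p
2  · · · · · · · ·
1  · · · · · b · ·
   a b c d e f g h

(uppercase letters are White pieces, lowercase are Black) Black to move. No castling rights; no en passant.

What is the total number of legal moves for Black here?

3

Black to move; king on h8.
In check: yes, from the white rook on h5.
Legal moves: Kg8, Kg7, Rh7.
Count: 3.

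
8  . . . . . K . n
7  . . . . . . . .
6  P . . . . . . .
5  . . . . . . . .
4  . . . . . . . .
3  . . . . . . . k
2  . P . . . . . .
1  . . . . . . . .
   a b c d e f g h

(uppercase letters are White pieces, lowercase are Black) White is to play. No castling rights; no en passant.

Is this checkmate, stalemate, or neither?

neither

White to move; white king on f8.
In check: no.
Legal moves for White: Kg8, Ke8, Kg7, Ke7, a7, b3, b4.
White has 7 legal moves and is not in check → neither.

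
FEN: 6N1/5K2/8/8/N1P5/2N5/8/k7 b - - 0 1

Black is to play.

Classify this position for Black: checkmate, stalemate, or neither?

Black to move; black king on a1.
In check: no.
King squares — b1: attacked by Nc3; a2: attacked by Nc3; b2: attacked by Na4.
Legal moves for Black: none.
Not in check and no legal moves → stalemate.

stalemate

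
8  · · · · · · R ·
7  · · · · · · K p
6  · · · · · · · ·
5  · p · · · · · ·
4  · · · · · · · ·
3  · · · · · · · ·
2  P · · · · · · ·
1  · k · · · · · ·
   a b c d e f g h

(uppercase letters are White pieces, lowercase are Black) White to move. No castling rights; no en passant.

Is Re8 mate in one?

no

After Re8: black king on b1; in check: no.
Black is not in check, so this cannot be checkmate.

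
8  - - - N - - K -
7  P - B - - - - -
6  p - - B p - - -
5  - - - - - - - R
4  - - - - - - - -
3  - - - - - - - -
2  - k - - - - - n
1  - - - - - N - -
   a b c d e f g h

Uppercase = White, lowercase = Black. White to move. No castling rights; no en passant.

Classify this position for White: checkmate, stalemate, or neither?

White to move; white king on g8.
In check: no.
Legal moves for White include: Kh8, Kf8, Kh7, Kg7, Kf7, Nf7, Nb7, Nxe6, Nc6, Bb8, Bb6, Ba5, Bf8, Be7, Be5+, Bc5, Bf4, Bb4, ... (list truncated; more exist).
White has legal moves and is not in check → neither.

neither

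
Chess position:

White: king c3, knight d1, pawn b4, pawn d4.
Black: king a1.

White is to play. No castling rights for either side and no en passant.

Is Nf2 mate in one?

no

After Nf2: black king on a1; in check: no.
Black is not in check, so this cannot be checkmate.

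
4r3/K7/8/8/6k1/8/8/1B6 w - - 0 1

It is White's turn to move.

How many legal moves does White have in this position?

White to move; king on a7.
In check: no.
Legal moves: Kb7, Kb6, Ka6, Bh7, Bg6, Bf5+, Be4, Bd3, Bc2, Ba2.
Count: 10.

10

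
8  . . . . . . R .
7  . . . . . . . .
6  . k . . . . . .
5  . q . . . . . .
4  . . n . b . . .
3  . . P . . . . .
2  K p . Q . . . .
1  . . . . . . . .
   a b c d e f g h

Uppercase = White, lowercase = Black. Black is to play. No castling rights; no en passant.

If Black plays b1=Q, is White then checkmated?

After b1=Q: white king on a2; in check: yes, from the black queen on b1.
King squares — a1: attacked by Qb1; b1: attacked by Be4; b2: attacked by Qb1; a3: attacked by Nc4; b3: attacked by Qb1.
White has no legal moves → checkmate.

yes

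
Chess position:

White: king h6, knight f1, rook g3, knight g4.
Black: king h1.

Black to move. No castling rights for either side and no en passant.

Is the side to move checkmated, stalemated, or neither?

Black to move; black king on h1.
In check: no.
King squares — g1: attacked by Rg3; g2: attacked by Rg3; h2: attacked by Nf1.
Legal moves for Black: none.
Not in check and no legal moves → stalemate.

stalemate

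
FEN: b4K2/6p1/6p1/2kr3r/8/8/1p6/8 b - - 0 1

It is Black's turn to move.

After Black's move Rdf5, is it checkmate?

After Rdf5: white king on f8; in check: yes, from the black rook on f5.
White has 4 legal replies: Kg8, Ke8, Kxg7, Ke7.
In check but a legal move exists → not checkmate.

no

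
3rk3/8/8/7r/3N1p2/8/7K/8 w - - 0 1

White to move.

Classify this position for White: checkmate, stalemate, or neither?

neither

White to move; white king on h2.
In check: yes, from the black rook on h5.
King squares — g1: available; h1: attacked by Rh5; g2: available; g3: attacked by Pf4; h3: attacked by Rh5.
Legal moves for White: Kg2, Kg1.
White is in check but has 2 legal moves → neither.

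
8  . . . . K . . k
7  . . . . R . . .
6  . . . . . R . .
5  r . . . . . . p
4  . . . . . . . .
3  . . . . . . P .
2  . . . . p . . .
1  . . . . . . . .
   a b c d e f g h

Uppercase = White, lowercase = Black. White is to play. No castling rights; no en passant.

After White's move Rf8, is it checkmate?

yes

After Rf8: black king on h8; in check: yes, from the white rook on f8.
King squares — g7: attacked by Re7; h7: attacked by Re7; g8: attacked by Rf8.
Black has no legal moves → checkmate.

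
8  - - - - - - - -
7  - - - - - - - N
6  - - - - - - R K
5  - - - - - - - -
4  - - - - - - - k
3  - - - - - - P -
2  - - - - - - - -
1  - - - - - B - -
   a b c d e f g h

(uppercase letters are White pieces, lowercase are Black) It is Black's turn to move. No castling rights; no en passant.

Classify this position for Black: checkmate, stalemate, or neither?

Black to move; black king on h4.
In check: yes, from the white pawn on g3.
King squares — g3: attacked by Rg6; h3: attacked by Bf1; g4: attacked by Rg6; g5: attacked by Rg6; h5: attacked by Kh6.
Legal moves for Black: none.
In check with no legal moves → checkmate.

checkmate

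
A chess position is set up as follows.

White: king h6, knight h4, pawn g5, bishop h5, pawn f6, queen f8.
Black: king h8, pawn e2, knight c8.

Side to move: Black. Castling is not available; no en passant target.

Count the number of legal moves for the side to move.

0

Black to move; king on h8.
In check: yes, from the white queen on f8.
Legal moves: none.
Count: 0.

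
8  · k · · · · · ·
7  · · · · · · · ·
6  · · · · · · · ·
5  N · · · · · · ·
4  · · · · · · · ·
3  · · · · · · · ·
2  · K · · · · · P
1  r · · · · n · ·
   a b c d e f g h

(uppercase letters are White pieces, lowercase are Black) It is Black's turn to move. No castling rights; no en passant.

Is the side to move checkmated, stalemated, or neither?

Black to move; black king on b8.
In check: no.
Legal moves for Black: Kc8, Ka8, Kc7, Ka7, Ng3, Ne3, Nxh2, Nd2, Rxa5, Ra4, Ra3, Ra2+, Re1, Rd1, Rc1, Rb1+.
Black has 16 legal moves and is not in check → neither.

neither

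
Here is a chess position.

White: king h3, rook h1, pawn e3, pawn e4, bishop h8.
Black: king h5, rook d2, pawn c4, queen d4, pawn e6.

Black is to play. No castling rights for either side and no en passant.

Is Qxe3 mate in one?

After Qxe3: white king on h3; in check: yes, from the black queen on e3.
King squares — g2: attacked by Rd2; h2: attacked by Rd2; g3: attacked by Qe3; g4: attacked by Kh5; h4: attacked by Kh5.
White has no legal moves → checkmate.

yes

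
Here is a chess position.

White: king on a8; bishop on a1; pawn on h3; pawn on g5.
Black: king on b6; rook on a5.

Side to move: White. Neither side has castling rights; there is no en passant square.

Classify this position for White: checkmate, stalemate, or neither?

neither

White to move; white king on a8.
In check: yes, from the black rook on a5.
King squares — a7: attacked by Ra5; b7: attacked by Kb6; b8: available.
Legal moves for White: Kb8.
White is in check but has 1 legal move → neither.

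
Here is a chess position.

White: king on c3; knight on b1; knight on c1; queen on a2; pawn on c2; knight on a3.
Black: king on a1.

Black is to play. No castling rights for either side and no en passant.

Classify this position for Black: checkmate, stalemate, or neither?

checkmate

Black to move; black king on a1.
In check: yes, from the white queen on a2.
King squares — b1: attacked by Qa2; a2: attacked by Nc1; b2: attacked by Qa2.
Legal moves for Black: none.
In check with no legal moves → checkmate.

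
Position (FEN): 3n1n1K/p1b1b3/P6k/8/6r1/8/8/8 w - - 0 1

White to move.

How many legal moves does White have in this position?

0

White to move; king on h8.
In check: no.
Legal moves: none.
Count: 0.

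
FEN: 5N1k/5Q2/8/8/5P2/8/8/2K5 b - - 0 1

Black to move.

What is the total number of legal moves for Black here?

0

Black to move; king on h8.
In check: no.
Legal moves: none.
Count: 0.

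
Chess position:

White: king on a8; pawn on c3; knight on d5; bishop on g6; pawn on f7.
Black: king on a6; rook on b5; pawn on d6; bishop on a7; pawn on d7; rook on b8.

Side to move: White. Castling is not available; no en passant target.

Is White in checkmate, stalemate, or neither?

White to move; white king on a8.
In check: yes, from the black rook on b8.
King squares — a7: attacked by Ka6; b7: attacked by Rb5; b8: attacked by Rb5.
Legal moves for White: none.
In check with no legal moves → checkmate.

checkmate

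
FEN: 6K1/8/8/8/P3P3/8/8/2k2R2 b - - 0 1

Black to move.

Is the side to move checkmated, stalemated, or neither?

Black to move; black king on c1.
In check: yes, from the white rook on f1.
Legal moves for Black: Kd2, Kc2, Kb2.
Black is in check but has 3 legal moves → neither.

neither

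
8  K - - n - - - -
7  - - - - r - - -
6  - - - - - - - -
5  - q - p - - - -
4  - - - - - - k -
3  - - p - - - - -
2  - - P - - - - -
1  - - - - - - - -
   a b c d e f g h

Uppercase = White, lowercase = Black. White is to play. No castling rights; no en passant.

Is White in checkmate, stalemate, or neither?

White to move; white king on a8.
In check: no.
King squares — a7: attacked by Re7; b7: attacked by Qb5; b8: attacked by Qb5.
Legal moves for White: none.
Not in check and no legal moves → stalemate.

stalemate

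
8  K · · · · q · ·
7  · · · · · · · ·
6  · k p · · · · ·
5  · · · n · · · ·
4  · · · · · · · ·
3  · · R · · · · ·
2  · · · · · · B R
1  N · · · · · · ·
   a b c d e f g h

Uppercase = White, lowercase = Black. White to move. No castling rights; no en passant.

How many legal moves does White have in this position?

White to move; king on a8.
In check: yes, from the black queen on f8.
Legal moves: none.
Count: 0.

0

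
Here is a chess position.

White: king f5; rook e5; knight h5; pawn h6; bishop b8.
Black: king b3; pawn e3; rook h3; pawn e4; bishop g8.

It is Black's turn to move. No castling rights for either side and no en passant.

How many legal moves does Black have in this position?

Black to move; king on b3.
In check: no.
Legal moves: Bh7+, Bf7, Be6+, Bd5, Bc4, Rxh5+, Rh4, Rg3, Rf3+, Rh2, Rh1, Kc4, Kb4, Ka4, Kc3, Ka3, Kc2, Kb2, Ka2, e2.
Count: 20.

20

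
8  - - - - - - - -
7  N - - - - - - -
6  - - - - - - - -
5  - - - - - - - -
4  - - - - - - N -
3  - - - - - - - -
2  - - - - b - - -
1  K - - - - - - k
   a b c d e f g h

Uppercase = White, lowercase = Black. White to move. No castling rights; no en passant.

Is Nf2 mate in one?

After Nf2: black king on h1; in check: yes, from the white knight on f2.
Black has 3 legal replies: Kh2, Kg2, Kg1.
In check but a legal move exists → not checkmate.

no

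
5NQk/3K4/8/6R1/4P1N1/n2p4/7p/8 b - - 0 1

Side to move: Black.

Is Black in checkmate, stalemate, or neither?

Black to move; black king on h8.
In check: yes, from the white queen on g8.
King squares — g7: attacked by Rg5; h7: attacked by Nf8; g8: attacked by Rg5.
Legal moves for Black: none.
In check with no legal moves → checkmate.

checkmate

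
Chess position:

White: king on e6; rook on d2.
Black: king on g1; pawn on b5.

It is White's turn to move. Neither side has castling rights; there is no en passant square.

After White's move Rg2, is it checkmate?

no

After Rg2: black king on g1; in check: yes, from the white rook on g2.
Black has 3 legal replies: Kxg2, Kh1, Kf1.
In check but a legal move exists → not checkmate.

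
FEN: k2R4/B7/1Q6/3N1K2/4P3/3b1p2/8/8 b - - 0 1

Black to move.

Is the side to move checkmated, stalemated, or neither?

checkmate

Black to move; black king on a8.
In check: yes, from the white rook on d8.
King squares — a7: attacked by Qb6; b7: attacked by Qb6; b8: attacked by Qb6.
Legal moves for Black: none.
In check with no legal moves → checkmate.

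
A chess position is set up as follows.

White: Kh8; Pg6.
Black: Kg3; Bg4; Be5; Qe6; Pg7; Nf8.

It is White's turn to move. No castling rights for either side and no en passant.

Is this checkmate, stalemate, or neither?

stalemate

White to move; white king on h8.
In check: no.
King squares — g7: attacked by Be5; h7: attacked by Nf8; g8: attacked by Qe6.
Legal moves for White: none.
Not in check and no legal moves → stalemate.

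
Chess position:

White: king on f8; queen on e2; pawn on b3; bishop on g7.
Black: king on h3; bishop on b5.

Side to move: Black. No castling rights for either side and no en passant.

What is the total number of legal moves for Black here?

10

Black to move; king on h3.
In check: no.
Legal moves: Be8, Bd7, Bc6, Ba6, Bc4, Ba4, Bd3, Bxe2, Kh4, Kg3.
Count: 10.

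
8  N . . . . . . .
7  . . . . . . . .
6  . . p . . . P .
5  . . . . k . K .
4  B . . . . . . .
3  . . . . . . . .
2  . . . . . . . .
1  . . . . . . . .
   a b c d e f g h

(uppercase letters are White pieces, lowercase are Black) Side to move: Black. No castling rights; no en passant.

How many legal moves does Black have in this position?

6

Black to move; king on e5.
In check: no.
Legal moves: Ke6, Kd6, Kd5, Ke4, Kd4, c5.
Count: 6.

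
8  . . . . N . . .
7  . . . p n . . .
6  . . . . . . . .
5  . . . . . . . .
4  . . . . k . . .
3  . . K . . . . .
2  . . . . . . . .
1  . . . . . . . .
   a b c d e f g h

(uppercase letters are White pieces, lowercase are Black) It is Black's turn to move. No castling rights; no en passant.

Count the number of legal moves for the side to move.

Black to move; king on e4.
In check: no.
Legal moves: Ng8, Nc8, Ng6, Nc6, Nf5, Nd5+, Kf5, Ke5, Kd5, Kf4, Kf3, Ke3, d6, d5.
Count: 14.

14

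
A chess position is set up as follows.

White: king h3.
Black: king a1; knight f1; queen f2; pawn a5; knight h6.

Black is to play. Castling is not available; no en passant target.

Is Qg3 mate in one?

yes

After Qg3: white king on h3; in check: yes, from the black queen on g3.
King squares — g2: attacked by Qg3; h2: attacked by Nf1; g3: attacked by Nf1; g4: attacked by Qg3; h4: attacked by Qg3.
White has no legal moves → checkmate.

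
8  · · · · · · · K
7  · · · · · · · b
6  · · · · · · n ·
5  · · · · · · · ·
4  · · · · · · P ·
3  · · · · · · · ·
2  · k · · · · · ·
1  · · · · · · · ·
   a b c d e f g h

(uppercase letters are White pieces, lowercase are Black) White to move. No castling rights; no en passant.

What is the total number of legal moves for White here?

White to move; king on h8.
In check: yes, from the black knight on g6.
Legal moves: Kxh7, Kg7.
Count: 2.

2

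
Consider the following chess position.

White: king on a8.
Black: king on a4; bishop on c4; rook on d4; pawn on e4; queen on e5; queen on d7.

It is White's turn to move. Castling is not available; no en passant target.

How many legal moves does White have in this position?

White to move; king on a8.
In check: no.
Legal moves: none.
Count: 0.

0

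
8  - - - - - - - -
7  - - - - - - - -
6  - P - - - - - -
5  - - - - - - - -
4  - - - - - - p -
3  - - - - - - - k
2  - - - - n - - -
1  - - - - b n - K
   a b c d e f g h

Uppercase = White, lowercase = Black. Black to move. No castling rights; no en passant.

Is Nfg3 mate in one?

yes

After Nfg3: white king on h1; in check: yes, from the black knight on g3.
King squares — g1: attacked by Ne2; g2: attacked by Kh3; h2: attacked by Kh3.
White has no legal moves → checkmate.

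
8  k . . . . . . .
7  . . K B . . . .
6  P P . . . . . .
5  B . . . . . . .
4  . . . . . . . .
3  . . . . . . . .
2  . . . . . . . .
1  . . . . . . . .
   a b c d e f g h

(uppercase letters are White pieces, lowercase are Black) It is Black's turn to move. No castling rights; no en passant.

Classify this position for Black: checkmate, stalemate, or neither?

Black to move; black king on a8.
In check: no.
King squares — a7: attacked by Pb6; b7: attacked by Pa6; b8: attacked by Kc7.
Legal moves for Black: none.
Not in check and no legal moves → stalemate.

stalemate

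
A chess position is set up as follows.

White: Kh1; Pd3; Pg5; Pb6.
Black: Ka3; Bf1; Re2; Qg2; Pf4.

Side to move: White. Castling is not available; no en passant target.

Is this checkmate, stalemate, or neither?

White to move; white king on h1.
In check: yes, from the black queen on g2.
King squares — g1: attacked by Qg2; g2: attacked by Bf1; h2: attacked by Qg2.
Legal moves for White: none.
In check with no legal moves → checkmate.

checkmate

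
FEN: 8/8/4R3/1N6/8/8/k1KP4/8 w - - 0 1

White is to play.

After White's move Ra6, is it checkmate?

After Ra6: black king on a2; in check: yes, from the white rook on a6.
King squares — a1: attacked by Ra6; b1: attacked by Kc2; b2: attacked by Kc2; a3: attacked by Nb5; b3: attacked by Kc2.
Black has no legal moves → checkmate.

yes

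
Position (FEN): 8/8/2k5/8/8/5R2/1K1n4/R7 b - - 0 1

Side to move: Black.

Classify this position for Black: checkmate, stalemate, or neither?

Black to move; black king on c6.
In check: no.
Legal moves for Black: Kd7, Kc7, Kb7, Kd6, Kb6, Kd5, Kc5, Kb5, Ne4, Nc4+, Nxf3, Nb3, Nf1, Nb1.
Black has 14 legal moves and is not in check → neither.

neither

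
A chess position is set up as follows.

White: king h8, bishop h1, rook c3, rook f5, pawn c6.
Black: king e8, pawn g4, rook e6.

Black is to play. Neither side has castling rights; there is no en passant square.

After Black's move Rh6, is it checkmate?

After Rh6: white king on h8; in check: yes, from the black rook on h6.
White has 2 legal replies: Kg8, Kg7.
In check but a legal move exists → not checkmate.

no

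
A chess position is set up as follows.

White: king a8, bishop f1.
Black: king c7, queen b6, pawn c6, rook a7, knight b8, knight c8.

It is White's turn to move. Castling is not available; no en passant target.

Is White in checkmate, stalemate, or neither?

White to move; white king on a8.
In check: yes, from the black rook on a7.
King squares — a7: attacked by Qb6; b7: attacked by Qb6; b8: attacked by Qb6.
Legal moves for White: none.
In check with no legal moves → checkmate.

checkmate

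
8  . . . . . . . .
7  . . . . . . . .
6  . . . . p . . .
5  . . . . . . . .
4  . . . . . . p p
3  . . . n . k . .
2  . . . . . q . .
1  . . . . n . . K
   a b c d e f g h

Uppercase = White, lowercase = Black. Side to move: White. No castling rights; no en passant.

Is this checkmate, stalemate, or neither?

White to move; white king on h1.
In check: no.
King squares — g1: attacked by Qf2; g2: attacked by Ne1; h2: attacked by Qf2.
Legal moves for White: none.
Not in check and no legal moves → stalemate.

stalemate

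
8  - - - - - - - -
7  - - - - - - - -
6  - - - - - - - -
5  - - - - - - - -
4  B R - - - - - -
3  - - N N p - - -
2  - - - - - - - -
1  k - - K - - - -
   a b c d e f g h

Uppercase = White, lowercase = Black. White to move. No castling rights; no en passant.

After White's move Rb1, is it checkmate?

After Rb1: black king on a1; in check: yes, from the white rook on b1.
King squares — b1: attacked by Nc3; a2: attacked by Nc3; b2: attacked by Rb1.
Black has no legal moves → checkmate.

yes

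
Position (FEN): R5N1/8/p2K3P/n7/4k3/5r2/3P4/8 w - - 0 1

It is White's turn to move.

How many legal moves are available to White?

White to move; king on d6.
In check: no.
Legal moves: Ne7, Nf6+, Rf8, Re8+, Rd8, Rc8, Rb8, Ra7, Rxa6, Ke7, Kd7, Kc7, Ke6, Kc5, h7, d3+, d4.
Count: 17.

17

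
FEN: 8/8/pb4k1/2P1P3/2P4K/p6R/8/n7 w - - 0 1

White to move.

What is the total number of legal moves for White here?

White to move; king on h4.
In check: no.
Legal moves: Kg4, Kg3, Rg3+, Rf3, Re3, Rd3, Rc3, Rb3, Rxa3, Rh2, Rh1, cxb6, e6, c6.
Count: 14.

14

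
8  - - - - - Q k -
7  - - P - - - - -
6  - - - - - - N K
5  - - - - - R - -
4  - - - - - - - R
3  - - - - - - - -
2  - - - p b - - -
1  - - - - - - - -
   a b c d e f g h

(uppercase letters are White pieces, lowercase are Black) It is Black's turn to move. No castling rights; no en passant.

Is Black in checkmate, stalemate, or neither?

Black to move; black king on g8.
In check: yes, from the white queen on f8.
King squares — f7: attacked by Rf5; g7: attacked by Kh6; h7: attacked by Kh6; f8: attacked by Rf5; h8: attacked by Ng6.
Legal moves for Black: none.
In check with no legal moves → checkmate.

checkmate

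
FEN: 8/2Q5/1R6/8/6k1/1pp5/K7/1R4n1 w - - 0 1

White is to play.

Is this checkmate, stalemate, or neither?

White to move; white king on a2.
In check: yes, from the black pawn on b3.
King squares — a1: available; b1: own rook; b2: attacked by Pc3; a3: available; b3: available.
Legal moves for White: Kxb3, Ka3, Ka1, R6xb3, R1xb3.
White is in check but has 5 legal moves → neither.

neither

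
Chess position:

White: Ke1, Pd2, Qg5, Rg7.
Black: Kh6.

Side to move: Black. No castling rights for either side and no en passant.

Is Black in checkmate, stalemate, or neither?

checkmate

Black to move; black king on h6.
In check: yes, from the white queen on g5.
King squares — g5: attacked by Rg7; h5: attacked by Qg5; g6: attacked by Qg5; g7: attacked by Qg5; h7: attacked by Rg7.
Legal moves for Black: none.
In check with no legal moves → checkmate.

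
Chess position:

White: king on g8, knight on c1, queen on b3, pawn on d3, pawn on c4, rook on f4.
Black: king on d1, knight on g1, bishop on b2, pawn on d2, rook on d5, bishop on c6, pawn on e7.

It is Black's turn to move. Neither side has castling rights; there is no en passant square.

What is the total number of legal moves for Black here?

2

Black to move; king on d1.
In check: yes, from the white queen on b3.
Legal moves: Ke1, Kxc1.
Count: 2.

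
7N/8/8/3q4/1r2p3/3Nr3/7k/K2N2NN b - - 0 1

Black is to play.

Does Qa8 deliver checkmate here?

yes

After Qa8: white king on a1; in check: yes, from the black queen on a8.
King squares — b1: attacked by Rb4; a2: attacked by Qa8; b2: attacked by Rb4.
White has no legal moves → checkmate.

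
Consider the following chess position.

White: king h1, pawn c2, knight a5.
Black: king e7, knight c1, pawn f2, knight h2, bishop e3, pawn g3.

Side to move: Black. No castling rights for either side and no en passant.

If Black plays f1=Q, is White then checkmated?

After f1=Q: white king on h1; in check: yes, from the black queen on f1.
King squares — g1: attacked by Qf1; g2: attacked by Qf1; h2: attacked by Pg3.
White has no legal moves → checkmate.

yes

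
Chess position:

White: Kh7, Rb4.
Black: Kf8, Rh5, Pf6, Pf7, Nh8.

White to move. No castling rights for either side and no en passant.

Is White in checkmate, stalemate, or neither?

checkmate

White to move; white king on h7.
In check: yes, from the black rook on h5.
King squares — g6: attacked by Pf7; h6: attacked by Rh5; g7: attacked by Kf8; g8: attacked by Kf8; h8: attacked by Rh5.
Legal moves for White: none.
In check with no legal moves → checkmate.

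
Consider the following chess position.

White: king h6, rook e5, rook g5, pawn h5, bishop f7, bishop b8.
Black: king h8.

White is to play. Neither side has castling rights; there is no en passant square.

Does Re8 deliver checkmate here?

yes

After Re8: black king on h8; in check: yes, from the white rook on e8.
King squares — g7: attacked by Rg5; h7: attacked by Kh6; g8: attacked by Rg5.
Black has no legal moves → checkmate.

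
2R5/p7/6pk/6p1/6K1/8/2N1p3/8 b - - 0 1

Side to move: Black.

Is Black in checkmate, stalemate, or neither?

Black to move; black king on h6.
In check: no.
Legal moves for Black: Kh7, Kg7, a6, e1=Q, e1=R, e1=B, e1=N, a5.
Black has 8 legal moves and is not in check → neither.

neither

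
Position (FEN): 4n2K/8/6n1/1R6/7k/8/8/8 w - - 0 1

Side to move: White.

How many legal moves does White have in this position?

2

White to move; king on h8.
In check: yes, from the black knight on g6.
Legal moves: Kg8, Kh7.
Count: 2.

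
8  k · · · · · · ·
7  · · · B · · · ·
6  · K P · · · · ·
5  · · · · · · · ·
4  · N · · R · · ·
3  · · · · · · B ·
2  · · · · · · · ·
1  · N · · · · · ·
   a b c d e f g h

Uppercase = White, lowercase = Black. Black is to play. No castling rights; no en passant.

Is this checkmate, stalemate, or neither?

Black to move; black king on a8.
In check: no.
King squares — a7: attacked by Kb6; b7: attacked by Kb6; b8: attacked by Bg3.
Legal moves for Black: none.
Not in check and no legal moves → stalemate.

stalemate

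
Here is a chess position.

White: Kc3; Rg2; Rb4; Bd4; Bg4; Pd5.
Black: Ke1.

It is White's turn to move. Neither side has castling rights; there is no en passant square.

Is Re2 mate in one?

no

After Re2: black king on e1; in check: yes, from the white rook on e2.
Black has 2 legal replies: Kf1, Kd1.
In check but a legal move exists → not checkmate.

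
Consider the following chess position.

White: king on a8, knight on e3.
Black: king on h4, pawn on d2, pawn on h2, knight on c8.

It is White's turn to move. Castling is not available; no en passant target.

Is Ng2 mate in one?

no

After Ng2: black king on h4; in check: yes, from the white knight on g2.
Black has 5 legal replies: Kh5, Kg5, Kg4, Kh3, Kg3.
In check but a legal move exists → not checkmate.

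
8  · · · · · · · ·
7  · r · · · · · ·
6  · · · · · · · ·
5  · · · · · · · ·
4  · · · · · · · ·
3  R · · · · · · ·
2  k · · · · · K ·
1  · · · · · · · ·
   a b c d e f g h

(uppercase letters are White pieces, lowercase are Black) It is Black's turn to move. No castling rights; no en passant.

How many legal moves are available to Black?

3

Black to move; king on a2.
In check: yes, from the white rook on a3.
Legal moves: Kxa3, Kb2, Kb1.
Count: 3.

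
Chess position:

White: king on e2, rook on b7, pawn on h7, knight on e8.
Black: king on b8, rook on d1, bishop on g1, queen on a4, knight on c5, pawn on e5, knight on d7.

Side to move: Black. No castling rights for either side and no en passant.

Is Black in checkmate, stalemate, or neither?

neither

Black to move; black king on b8.
In check: yes, from the white rook on b7.
King squares — a7: attacked by Rb7; b7: available; c7: attacked by Rb7; a8: available; c8: available.
Legal moves for Black: Kc8, Ka8, Kxb7, Nxb7.
Black is in check but has 4 legal moves → neither.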